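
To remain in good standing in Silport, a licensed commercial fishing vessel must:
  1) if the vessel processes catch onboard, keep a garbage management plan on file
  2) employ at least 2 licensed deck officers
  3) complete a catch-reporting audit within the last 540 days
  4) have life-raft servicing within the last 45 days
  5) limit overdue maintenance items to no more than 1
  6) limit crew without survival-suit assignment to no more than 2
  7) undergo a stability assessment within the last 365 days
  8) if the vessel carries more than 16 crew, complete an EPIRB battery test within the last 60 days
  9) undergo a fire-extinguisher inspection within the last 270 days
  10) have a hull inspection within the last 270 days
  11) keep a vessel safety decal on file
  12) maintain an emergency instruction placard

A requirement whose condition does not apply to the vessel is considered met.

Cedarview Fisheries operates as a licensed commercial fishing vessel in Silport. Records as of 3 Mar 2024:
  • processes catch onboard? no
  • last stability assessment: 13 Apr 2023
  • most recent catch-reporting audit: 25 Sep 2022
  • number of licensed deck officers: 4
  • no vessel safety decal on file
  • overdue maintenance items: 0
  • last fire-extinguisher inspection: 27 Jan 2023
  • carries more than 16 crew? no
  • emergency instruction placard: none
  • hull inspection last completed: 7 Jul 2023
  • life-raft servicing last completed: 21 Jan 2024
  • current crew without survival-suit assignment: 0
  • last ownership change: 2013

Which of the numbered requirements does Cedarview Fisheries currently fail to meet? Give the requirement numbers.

1. condition 'processes catch onboard' does not hold → requirement n/a → met
2. licensed deck officers 4 ≥ 2 → met
3. catch-reporting audit 525 days ago vs limit 540 → met
4. life-raft servicing 42 days ago vs limit 45 → met
5. overdue maintenance items 0 ≤ 1 → met
6. crew without survival-suit assignment 0 ≤ 2 → met
7. stability assessment 325 days ago vs limit 365 → met
8. condition 'carries more than 16 crew' does not hold → requirement n/a → met
9. fire-extinguisher inspection 401 days ago vs limit 270 → not met
10. hull inspection 240 days ago vs limit 270 → met
11. vessel safety decal absent → not met
12. emergency instruction placard absent → not met
Not met: 9, 11, 12

9, 11, 12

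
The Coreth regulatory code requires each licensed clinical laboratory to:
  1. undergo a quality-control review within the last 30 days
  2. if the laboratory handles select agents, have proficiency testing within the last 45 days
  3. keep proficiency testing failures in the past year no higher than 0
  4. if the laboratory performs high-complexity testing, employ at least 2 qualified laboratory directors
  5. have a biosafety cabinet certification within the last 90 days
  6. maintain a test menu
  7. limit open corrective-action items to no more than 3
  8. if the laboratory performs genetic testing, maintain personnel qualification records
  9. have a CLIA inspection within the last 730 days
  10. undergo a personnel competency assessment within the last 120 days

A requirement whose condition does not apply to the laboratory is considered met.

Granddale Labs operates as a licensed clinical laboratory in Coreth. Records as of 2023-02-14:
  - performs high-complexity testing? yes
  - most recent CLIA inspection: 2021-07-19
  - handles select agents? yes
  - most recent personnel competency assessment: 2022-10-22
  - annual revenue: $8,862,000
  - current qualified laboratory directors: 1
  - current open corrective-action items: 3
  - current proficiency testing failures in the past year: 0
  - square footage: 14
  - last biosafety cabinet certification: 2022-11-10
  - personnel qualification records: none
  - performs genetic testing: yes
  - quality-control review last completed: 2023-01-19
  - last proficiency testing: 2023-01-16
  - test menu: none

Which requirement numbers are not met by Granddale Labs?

1. quality-control review 26 days ago vs limit 30 → met
2. condition 'handles select agents' holds; proficiency testing 29 days ago vs limit 45 → met
3. proficiency testing failures in the past year 0 ≤ 0 → met
4. condition 'performs high-complexity testing' holds; qualified laboratory directors 1 < 2 → not met
5. biosafety cabinet certification 96 days ago vs limit 90 → not met
6. test menu absent → not met
7. open corrective-action items 3 ≤ 3 → met
8. condition 'performs genetic testing' holds; personnel qualification records absent → not met
9. CLIA inspection 575 days ago vs limit 730 → met
10. personnel competency assessment 115 days ago vs limit 120 → met
Not met: 4, 5, 6, 8

4, 5, 6, 8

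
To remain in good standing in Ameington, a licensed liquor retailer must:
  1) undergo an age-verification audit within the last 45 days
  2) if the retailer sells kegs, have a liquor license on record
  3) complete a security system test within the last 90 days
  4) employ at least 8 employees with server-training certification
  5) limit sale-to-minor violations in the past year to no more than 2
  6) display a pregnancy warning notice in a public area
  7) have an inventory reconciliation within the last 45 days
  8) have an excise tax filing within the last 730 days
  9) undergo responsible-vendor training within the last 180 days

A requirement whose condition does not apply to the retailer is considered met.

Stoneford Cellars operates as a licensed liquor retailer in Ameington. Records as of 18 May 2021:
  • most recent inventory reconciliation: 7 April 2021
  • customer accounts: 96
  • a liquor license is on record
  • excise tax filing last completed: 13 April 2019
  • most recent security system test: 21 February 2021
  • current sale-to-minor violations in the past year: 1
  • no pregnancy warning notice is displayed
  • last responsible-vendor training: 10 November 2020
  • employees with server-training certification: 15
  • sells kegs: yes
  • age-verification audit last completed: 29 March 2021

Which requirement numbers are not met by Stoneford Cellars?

1, 6, 8, 9

1. age-verification audit 50 days ago vs limit 45 → not met
2. condition 'sells kegs' holds; liquor license present → met
3. security system test 86 days ago vs limit 90 → met
4. employees with server-training certification 15 ≥ 8 → met
5. sale-to-minor violations in the past year 1 ≤ 2 → met
6. pregnancy warning notice absent → not met
7. inventory reconciliation 41 days ago vs limit 45 → met
8. excise tax filing 766 days ago vs limit 730 → not met
9. responsible-vendor training 189 days ago vs limit 180 → not met
Not met: 1, 6, 8, 9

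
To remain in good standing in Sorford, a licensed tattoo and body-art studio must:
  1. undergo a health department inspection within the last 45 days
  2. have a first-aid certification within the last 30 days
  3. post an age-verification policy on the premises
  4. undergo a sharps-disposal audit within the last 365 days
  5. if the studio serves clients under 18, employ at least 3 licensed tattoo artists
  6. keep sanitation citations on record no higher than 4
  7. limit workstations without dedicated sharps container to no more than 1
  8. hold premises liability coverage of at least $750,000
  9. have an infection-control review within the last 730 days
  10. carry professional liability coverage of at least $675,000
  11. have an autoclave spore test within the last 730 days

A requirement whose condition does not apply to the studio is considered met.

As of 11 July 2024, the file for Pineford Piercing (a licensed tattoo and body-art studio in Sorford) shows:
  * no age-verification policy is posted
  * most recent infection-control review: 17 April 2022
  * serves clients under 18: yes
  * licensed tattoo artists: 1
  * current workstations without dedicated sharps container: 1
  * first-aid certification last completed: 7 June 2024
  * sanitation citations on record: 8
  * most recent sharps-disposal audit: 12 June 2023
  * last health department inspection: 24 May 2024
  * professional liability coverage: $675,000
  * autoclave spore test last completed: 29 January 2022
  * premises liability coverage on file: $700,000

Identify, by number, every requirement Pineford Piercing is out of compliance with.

1. health department inspection 48 days ago vs limit 45 → not met
2. first-aid certification 34 days ago vs limit 30 → not met
3. age-verification policy absent → not met
4. sharps-disposal audit 395 days ago vs limit 365 → not met
5. condition 'serves clients under 18' holds; licensed tattoo artists 1 < 3 → not met
6. sanitation citations on record 8 > 4 → not met
7. workstations without dedicated sharps container 1 ≤ 1 → met
8. premises liability coverage $700,000 < $750,000 → not met
9. infection-control review 816 days ago vs limit 730 → not met
10. professional liability coverage $675,000 ≥ $675,000 → met
11. autoclave spore test 894 days ago vs limit 730 → not met
Not met: 1, 2, 3, 4, 5, 6, 8, 9, 11

1, 2, 3, 4, 5, 6, 8, 9, 11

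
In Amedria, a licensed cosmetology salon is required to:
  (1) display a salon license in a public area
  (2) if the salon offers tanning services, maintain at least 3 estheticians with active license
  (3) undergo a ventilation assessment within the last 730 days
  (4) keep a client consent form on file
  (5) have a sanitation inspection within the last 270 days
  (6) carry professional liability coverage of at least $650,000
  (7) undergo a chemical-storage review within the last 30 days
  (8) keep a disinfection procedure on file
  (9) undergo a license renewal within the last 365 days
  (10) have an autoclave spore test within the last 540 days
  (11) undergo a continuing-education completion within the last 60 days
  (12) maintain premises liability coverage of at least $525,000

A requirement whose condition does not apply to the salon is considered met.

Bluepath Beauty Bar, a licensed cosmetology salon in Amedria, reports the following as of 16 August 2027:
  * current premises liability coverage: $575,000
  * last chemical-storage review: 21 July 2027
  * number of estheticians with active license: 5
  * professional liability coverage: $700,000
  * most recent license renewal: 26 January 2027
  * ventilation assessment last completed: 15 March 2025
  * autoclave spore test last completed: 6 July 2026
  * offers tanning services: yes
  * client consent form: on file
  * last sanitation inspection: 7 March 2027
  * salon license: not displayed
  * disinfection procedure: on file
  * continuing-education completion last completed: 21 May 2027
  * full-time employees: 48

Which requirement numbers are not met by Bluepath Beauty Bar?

1, 3, 11

1. salon license absent → not met
2. condition 'offers tanning services' holds; estheticians with active license 5 ≥ 3 → met
3. ventilation assessment 884 days ago vs limit 730 → not met
4. client consent form present → met
5. sanitation inspection 162 days ago vs limit 270 → met
6. professional liability coverage $700,000 ≥ $650,000 → met
7. chemical-storage review 26 days ago vs limit 30 → met
8. disinfection procedure present → met
9. license renewal 202 days ago vs limit 365 → met
10. autoclave spore test 406 days ago vs limit 540 → met
11. continuing-education completion 87 days ago vs limit 60 → not met
12. premises liability coverage $575,000 ≥ $525,000 → met
Not met: 1, 3, 11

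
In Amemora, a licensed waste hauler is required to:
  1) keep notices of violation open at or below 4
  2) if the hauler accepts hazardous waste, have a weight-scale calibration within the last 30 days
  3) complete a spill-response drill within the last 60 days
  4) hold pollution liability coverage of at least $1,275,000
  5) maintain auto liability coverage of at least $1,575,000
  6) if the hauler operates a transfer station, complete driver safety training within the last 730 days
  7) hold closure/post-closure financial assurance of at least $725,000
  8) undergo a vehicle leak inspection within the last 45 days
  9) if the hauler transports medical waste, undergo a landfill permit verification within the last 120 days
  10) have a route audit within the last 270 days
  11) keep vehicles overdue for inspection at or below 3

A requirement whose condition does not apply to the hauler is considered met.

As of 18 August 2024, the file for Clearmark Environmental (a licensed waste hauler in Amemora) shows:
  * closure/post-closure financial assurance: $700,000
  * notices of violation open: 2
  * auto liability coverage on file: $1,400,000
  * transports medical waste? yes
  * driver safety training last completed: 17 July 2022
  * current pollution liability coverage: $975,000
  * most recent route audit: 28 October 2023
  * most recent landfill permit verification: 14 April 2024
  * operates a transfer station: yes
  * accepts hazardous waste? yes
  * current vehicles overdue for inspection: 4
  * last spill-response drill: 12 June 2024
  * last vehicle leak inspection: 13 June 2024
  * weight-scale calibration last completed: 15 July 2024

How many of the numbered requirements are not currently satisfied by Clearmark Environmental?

10

1. notices of violation open 2 ≤ 4 → met
2. condition 'accepts hazardous waste' holds; weight-scale calibration 34 days ago vs limit 30 → not met
3. spill-response drill 67 days ago vs limit 60 → not met
4. pollution liability coverage $975,000 < $1,275,000 → not met
5. auto liability coverage $1,400,000 < $1,575,000 → not met
6. condition 'operates a transfer station' holds; driver safety training 763 days ago vs limit 730 → not met
7. closure/post-closure financial assurance $700,000 < $725,000 → not met
8. vehicle leak inspection 66 days ago vs limit 45 → not met
9. condition 'transports medical waste' holds; landfill permit verification 126 days ago vs limit 120 → not met
10. route audit 295 days ago vs limit 270 → not met
11. vehicles overdue for inspection 4 > 3 → not met
Not met: 10 of 11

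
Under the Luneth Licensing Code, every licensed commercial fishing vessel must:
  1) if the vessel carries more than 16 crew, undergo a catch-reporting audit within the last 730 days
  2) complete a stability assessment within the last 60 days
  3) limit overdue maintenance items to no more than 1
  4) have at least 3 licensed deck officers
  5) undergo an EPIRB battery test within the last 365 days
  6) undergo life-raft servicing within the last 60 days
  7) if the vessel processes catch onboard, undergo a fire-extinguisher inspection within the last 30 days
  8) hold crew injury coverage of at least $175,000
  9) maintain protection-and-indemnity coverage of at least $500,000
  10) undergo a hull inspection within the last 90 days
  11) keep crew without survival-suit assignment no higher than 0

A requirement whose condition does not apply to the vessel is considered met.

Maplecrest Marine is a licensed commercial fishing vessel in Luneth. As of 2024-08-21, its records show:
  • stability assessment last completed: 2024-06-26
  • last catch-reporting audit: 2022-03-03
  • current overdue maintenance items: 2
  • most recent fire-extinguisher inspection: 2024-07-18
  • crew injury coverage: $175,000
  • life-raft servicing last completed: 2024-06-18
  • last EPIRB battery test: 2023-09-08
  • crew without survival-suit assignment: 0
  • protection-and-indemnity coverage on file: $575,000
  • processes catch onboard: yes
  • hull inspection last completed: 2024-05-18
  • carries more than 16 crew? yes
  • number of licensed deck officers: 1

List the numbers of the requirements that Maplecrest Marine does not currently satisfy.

1. condition 'carries more than 16 crew' holds; catch-reporting audit 902 days ago vs limit 730 → not met
2. stability assessment 56 days ago vs limit 60 → met
3. overdue maintenance items 2 > 1 → not met
4. licensed deck officers 1 < 3 → not met
5. EPIRB battery test 348 days ago vs limit 365 → met
6. life-raft servicing 64 days ago vs limit 60 → not met
7. condition 'processes catch onboard' holds; fire-extinguisher inspection 34 days ago vs limit 30 → not met
8. crew injury coverage $175,000 ≥ $175,000 → met
9. protection-and-indemnity coverage $575,000 ≥ $500,000 → met
10. hull inspection 95 days ago vs limit 90 → not met
11. crew without survival-suit assignment 0 ≤ 0 → met
Not met: 1, 3, 4, 6, 7, 10

1, 3, 4, 6, 7, 10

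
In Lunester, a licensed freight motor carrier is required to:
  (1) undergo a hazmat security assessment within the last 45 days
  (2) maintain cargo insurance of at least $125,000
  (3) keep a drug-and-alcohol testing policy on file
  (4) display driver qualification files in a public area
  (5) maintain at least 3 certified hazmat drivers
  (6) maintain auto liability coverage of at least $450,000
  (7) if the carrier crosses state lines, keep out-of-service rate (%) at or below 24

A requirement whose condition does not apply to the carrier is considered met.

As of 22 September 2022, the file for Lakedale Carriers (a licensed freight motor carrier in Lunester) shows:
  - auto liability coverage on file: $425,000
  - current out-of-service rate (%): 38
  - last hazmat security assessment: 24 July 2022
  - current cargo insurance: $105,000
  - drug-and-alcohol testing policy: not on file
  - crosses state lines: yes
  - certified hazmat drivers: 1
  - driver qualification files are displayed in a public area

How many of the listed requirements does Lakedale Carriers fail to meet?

1. hazmat security assessment 60 days ago vs limit 45 → not met
2. cargo insurance $105,000 < $125,000 → not met
3. drug-and-alcohol testing policy absent → not met
4. driver qualification files present → met
5. certified hazmat drivers 1 < 3 → not met
6. auto liability coverage $425,000 < $450,000 → not met
7. condition 'crosses state lines' holds; out-of-service rate (%) 38 > 24 → not met
Not met: 6 of 7

6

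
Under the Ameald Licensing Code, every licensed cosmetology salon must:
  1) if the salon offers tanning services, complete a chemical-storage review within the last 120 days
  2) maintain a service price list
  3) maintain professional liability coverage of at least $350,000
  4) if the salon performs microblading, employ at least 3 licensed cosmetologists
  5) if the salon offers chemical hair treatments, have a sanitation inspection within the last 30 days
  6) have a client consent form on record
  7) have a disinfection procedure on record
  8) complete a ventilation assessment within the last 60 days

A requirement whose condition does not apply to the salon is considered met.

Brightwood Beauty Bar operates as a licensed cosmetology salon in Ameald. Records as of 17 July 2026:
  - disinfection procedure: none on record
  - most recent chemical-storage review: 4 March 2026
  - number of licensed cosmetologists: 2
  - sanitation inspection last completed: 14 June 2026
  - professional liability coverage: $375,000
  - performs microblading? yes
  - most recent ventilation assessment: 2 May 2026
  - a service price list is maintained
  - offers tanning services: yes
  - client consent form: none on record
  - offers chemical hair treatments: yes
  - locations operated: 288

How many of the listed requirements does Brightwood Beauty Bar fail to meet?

1. condition 'offers tanning services' holds; chemical-storage review 135 days ago vs limit 120 → not met
2. service price list present → met
3. professional liability coverage $375,000 ≥ $350,000 → met
4. condition 'performs microblading' holds; licensed cosmetologists 2 < 3 → not met
5. condition 'offers chemical hair treatments' holds; sanitation inspection 33 days ago vs limit 30 → not met
6. client consent form absent → not met
7. disinfection procedure absent → not met
8. ventilation assessment 76 days ago vs limit 60 → not met
Not met: 6 of 8

6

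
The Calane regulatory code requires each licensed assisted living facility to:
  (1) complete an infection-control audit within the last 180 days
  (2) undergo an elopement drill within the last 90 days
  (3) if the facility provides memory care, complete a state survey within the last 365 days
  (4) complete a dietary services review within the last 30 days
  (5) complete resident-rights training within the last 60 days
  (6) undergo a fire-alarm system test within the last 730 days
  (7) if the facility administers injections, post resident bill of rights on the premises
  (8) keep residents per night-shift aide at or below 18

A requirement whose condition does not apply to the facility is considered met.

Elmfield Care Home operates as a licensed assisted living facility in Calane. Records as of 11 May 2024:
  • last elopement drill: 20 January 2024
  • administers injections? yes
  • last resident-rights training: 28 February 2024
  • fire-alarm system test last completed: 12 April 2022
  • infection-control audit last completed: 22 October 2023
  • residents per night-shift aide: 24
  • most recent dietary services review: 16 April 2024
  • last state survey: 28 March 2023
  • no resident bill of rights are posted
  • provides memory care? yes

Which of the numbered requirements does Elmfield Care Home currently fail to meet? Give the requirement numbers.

1. infection-control audit 202 days ago vs limit 180 → not met
2. elopement drill 112 days ago vs limit 90 → not met
3. condition 'provides memory care' holds; state survey 410 days ago vs limit 365 → not met
4. dietary services review 25 days ago vs limit 30 → met
5. resident-rights training 73 days ago vs limit 60 → not met
6. fire-alarm system test 760 days ago vs limit 730 → not met
7. condition 'administers injections' holds; resident bill of rights absent → not met
8. residents per night-shift aide 24 > 18 → not met
Not met: 1, 2, 3, 5, 6, 7, 8

1, 2, 3, 5, 6, 7, 8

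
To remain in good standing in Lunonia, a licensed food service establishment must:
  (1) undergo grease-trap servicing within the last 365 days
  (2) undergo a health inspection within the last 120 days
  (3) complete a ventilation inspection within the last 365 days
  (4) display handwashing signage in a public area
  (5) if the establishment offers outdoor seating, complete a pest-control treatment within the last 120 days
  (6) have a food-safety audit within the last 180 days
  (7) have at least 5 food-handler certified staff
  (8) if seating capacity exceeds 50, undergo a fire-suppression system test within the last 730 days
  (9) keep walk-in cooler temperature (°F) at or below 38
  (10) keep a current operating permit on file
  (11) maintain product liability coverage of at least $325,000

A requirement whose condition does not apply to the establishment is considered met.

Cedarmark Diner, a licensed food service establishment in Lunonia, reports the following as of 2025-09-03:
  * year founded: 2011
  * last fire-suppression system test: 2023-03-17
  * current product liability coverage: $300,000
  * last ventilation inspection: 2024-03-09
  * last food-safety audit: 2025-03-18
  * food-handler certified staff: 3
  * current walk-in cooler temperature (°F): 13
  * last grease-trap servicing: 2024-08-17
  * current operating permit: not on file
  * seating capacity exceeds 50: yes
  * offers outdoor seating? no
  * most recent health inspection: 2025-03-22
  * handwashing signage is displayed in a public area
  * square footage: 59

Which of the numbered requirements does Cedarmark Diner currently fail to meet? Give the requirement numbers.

1, 2, 3, 7, 8, 10, 11

1. grease-trap servicing 382 days ago vs limit 365 → not met
2. health inspection 165 days ago vs limit 120 → not met
3. ventilation inspection 543 days ago vs limit 365 → not met
4. handwashing signage present → met
5. condition 'offers outdoor seating' does not hold → requirement n/a → met
6. food-safety audit 169 days ago vs limit 180 → met
7. food-handler certified staff 3 < 5 → not met
8. condition 'seating capacity exceeds 50' holds; fire-suppression system test 901 days ago vs limit 730 → not met
9. walk-in cooler temperature (°F) 13 ≤ 38 → met
10. current operating permit absent → not met
11. product liability coverage $300,000 < $325,000 → not met
Not met: 1, 2, 3, 7, 8, 10, 11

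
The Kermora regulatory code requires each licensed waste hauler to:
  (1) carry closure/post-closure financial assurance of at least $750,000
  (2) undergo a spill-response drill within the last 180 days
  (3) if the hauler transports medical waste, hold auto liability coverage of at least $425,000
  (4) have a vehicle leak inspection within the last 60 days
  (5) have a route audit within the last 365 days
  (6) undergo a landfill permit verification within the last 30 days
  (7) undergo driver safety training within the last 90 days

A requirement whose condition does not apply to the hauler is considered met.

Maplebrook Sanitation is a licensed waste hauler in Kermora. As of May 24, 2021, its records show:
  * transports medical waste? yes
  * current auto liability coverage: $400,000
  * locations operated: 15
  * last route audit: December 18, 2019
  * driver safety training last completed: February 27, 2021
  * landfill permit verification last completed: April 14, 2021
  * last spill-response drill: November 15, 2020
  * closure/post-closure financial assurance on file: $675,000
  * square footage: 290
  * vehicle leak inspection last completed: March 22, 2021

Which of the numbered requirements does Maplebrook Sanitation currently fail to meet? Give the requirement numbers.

1. closure/post-closure financial assurance $675,000 < $750,000 → not met
2. spill-response drill 190 days ago vs limit 180 → not met
3. condition 'transports medical waste' holds; auto liability coverage $400,000 < $425,000 → not met
4. vehicle leak inspection 63 days ago vs limit 60 → not met
5. route audit 523 days ago vs limit 365 → not met
6. landfill permit verification 40 days ago vs limit 30 → not met
7. driver safety training 86 days ago vs limit 90 → met
Not met: 1, 2, 3, 4, 5, 6

1, 2, 3, 4, 5, 6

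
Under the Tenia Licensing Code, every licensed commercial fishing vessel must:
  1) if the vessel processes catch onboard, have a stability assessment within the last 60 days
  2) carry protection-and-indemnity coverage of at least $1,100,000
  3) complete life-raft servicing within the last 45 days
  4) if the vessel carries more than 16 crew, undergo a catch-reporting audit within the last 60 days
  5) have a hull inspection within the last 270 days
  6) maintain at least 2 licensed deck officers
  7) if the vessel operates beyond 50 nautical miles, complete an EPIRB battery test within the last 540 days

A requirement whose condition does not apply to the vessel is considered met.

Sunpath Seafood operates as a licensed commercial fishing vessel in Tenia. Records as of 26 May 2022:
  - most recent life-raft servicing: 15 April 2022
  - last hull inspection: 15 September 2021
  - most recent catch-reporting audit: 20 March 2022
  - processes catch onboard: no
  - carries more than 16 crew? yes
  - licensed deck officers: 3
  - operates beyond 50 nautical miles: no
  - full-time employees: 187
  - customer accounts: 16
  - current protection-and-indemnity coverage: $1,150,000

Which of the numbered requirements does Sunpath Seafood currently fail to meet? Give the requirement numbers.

1. condition 'processes catch onboard' does not hold → requirement n/a → met
2. protection-and-indemnity coverage $1,150,000 ≥ $1,100,000 → met
3. life-raft servicing 41 days ago vs limit 45 → met
4. condition 'carries more than 16 crew' holds; catch-reporting audit 67 days ago vs limit 60 → not met
5. hull inspection 253 days ago vs limit 270 → met
6. licensed deck officers 3 ≥ 2 → met
7. condition 'operates beyond 50 nautical miles' does not hold → requirement n/a → met
Not met: 4

4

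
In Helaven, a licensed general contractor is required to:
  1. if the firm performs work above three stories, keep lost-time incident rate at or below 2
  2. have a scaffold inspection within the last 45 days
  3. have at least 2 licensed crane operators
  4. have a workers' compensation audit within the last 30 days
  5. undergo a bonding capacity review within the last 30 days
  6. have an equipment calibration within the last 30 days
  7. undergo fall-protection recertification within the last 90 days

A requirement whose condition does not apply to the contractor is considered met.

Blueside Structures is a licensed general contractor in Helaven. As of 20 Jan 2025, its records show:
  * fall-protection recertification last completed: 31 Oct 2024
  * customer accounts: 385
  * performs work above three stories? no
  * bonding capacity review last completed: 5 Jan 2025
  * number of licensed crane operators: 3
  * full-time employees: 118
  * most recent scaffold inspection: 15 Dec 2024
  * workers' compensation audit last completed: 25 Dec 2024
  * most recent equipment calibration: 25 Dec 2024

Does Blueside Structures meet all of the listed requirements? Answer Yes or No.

Yes

1. condition 'performs work above three stories' does not hold → requirement n/a → met
2. scaffold inspection 36 days ago vs limit 45 → met
3. licensed crane operators 3 ≥ 2 → met
4. workers' compensation audit 26 days ago vs limit 30 → met
5. bonding capacity review 15 days ago vs limit 30 → met
6. equipment calibration 26 days ago vs limit 30 → met
7. fall-protection recertification 81 days ago vs limit 90 → met
All met.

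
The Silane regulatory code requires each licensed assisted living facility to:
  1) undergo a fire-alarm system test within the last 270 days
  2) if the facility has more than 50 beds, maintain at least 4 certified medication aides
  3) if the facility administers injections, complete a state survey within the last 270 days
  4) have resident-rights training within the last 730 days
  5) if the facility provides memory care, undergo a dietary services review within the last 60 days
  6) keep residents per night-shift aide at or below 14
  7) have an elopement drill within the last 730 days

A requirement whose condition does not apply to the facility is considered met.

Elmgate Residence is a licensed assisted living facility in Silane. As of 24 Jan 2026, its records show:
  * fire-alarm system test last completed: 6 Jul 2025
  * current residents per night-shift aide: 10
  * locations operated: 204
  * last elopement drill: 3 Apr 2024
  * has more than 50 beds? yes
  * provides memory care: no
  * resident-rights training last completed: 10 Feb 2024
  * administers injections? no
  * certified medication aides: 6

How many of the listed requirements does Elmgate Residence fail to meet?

0

1. fire-alarm system test 202 days ago vs limit 270 → met
2. condition 'has more than 50 beds' holds; certified medication aides 6 ≥ 4 → met
3. condition 'administers injections' does not hold → requirement n/a → met
4. resident-rights training 714 days ago vs limit 730 → met
5. condition 'provides memory care' does not hold → requirement n/a → met
6. residents per night-shift aide 10 ≤ 14 → met
7. elopement drill 661 days ago vs limit 730 → met
Not met: 0 of 7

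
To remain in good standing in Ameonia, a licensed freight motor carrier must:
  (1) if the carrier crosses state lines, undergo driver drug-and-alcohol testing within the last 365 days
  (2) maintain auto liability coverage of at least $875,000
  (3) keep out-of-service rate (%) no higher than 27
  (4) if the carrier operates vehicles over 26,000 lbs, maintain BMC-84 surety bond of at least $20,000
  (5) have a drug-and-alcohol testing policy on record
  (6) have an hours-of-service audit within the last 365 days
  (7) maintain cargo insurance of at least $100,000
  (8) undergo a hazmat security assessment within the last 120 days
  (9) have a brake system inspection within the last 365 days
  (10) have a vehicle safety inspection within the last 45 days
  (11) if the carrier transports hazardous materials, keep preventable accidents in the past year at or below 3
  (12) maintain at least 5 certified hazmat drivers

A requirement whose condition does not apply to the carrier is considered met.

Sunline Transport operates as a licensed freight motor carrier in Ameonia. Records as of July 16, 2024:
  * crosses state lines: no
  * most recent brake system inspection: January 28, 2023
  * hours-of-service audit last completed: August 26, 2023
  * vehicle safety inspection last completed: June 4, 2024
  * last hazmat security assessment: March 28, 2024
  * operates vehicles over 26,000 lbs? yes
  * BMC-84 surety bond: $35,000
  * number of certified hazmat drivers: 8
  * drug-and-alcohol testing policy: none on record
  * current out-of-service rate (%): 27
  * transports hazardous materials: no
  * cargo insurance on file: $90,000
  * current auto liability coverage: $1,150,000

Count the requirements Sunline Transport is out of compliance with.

3

1. condition 'crosses state lines' does not hold → requirement n/a → met
2. auto liability coverage $1,150,000 ≥ $875,000 → met
3. out-of-service rate (%) 27 ≤ 27 → met
4. condition 'operates vehicles over 26,000 lbs' holds; BMC-84 surety bond $35,000 ≥ $20,000 → met
5. drug-and-alcohol testing policy absent → not met
6. hours-of-service audit 325 days ago vs limit 365 → met
7. cargo insurance $90,000 < $100,000 → not met
8. hazmat security assessment 110 days ago vs limit 120 → met
9. brake system inspection 535 days ago vs limit 365 → not met
10. vehicle safety inspection 42 days ago vs limit 45 → met
11. condition 'transports hazardous materials' does not hold → requirement n/a → met
12. certified hazmat drivers 8 ≥ 5 → met
Not met: 3 of 12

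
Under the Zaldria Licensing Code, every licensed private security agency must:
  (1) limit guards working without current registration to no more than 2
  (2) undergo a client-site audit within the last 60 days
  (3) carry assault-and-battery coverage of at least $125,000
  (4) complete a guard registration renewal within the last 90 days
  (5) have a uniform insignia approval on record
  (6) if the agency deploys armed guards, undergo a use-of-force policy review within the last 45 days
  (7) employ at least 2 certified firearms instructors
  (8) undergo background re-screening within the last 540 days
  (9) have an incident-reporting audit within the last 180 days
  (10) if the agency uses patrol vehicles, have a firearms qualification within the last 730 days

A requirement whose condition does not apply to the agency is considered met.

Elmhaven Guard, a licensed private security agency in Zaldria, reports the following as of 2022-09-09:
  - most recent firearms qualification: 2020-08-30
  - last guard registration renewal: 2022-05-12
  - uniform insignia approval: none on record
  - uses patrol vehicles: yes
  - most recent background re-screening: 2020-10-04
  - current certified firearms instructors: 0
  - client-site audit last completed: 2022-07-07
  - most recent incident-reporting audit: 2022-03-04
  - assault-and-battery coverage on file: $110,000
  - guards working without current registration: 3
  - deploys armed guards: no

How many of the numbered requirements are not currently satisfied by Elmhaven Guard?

9

1. guards working without current registration 3 > 2 → not met
2. client-site audit 64 days ago vs limit 60 → not met
3. assault-and-battery coverage $110,000 < $125,000 → not met
4. guard registration renewal 120 days ago vs limit 90 → not met
5. uniform insignia approval absent → not met
6. condition 'deploys armed guards' does not hold → requirement n/a → met
7. certified firearms instructors 0 < 2 → not met
8. background re-screening 705 days ago vs limit 540 → not met
9. incident-reporting audit 189 days ago vs limit 180 → not met
10. condition 'uses patrol vehicles' holds; firearms qualification 740 days ago vs limit 730 → not met
Not met: 9 of 10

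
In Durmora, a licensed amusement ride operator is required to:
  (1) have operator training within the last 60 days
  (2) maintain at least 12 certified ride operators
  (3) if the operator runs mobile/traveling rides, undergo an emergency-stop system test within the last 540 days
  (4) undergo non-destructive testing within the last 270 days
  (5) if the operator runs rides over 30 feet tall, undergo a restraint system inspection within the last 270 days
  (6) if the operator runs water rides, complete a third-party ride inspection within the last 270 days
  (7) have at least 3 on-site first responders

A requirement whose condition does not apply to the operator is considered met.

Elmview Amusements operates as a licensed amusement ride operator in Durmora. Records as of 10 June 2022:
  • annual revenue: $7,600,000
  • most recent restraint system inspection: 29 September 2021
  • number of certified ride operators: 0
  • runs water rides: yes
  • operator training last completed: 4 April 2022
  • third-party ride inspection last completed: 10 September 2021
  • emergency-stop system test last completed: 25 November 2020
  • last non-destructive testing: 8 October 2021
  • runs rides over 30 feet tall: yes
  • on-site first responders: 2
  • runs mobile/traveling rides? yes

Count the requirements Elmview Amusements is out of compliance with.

5

1. operator training 67 days ago vs limit 60 → not met
2. certified ride operators 0 < 12 → not met
3. condition 'runs mobile/traveling rides' holds; emergency-stop system test 562 days ago vs limit 540 → not met
4. non-destructive testing 245 days ago vs limit 270 → met
5. condition 'runs rides over 30 feet tall' holds; restraint system inspection 254 days ago vs limit 270 → met
6. condition 'runs water rides' holds; third-party ride inspection 273 days ago vs limit 270 → not met
7. on-site first responders 2 < 3 → not met
Not met: 5 of 7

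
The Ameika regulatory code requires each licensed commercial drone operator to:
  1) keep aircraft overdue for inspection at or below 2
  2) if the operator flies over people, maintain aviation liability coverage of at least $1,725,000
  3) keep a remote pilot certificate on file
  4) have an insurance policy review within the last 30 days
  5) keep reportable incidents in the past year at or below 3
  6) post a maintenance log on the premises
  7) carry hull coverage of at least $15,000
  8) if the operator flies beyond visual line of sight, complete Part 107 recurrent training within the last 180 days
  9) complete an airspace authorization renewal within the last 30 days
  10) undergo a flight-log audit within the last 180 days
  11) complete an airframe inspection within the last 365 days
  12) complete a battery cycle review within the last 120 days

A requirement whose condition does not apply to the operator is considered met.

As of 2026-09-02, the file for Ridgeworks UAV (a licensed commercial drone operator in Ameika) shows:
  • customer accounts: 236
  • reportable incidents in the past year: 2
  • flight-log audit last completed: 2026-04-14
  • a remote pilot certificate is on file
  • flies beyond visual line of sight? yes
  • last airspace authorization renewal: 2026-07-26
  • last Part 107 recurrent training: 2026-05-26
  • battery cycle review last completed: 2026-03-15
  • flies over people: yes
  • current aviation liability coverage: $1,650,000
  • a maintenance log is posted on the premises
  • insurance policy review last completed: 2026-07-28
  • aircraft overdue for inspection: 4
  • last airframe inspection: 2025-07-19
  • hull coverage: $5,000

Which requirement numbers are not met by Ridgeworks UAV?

1. aircraft overdue for inspection 4 > 2 → not met
2. condition 'flies over people' holds; aviation liability coverage $1,650,000 < $1,725,000 → not met
3. remote pilot certificate present → met
4. insurance policy review 36 days ago vs limit 30 → not met
5. reportable incidents in the past year 2 ≤ 3 → met
6. maintenance log present → met
7. hull coverage $5,000 < $15,000 → not met
8. condition 'flies beyond visual line of sight' holds; Part 107 recurrent training 99 days ago vs limit 180 → met
9. airspace authorization renewal 38 days ago vs limit 30 → not met
10. flight-log audit 141 days ago vs limit 180 → met
11. airframe inspection 410 days ago vs limit 365 → not met
12. battery cycle review 171 days ago vs limit 120 → not met
Not met: 1, 2, 4, 7, 9, 11, 12

1, 2, 4, 7, 9, 11, 12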